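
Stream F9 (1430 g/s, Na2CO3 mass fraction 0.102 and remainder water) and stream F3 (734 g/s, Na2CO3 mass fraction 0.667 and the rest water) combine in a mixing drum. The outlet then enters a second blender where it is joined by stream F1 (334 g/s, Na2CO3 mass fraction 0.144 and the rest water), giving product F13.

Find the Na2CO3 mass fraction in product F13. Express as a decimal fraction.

0.274

Overall, product flow = 2498 g/s.
Na2CO3 in = 1430×0.102 + 734×0.667 + 334×0.144 = 683.53 g/s.
Na2CO3 fraction in F13 = 0.274.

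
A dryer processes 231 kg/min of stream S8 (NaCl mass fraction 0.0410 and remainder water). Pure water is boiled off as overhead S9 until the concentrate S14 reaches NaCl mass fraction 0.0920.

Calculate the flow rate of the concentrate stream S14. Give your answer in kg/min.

102.9 kg/min

NaCl is conserved: 231×0.041 = 9.471 kg/min all reports to the concentrate.
Concentrate = 9.471/(target fraction) = 102.95 kg/min.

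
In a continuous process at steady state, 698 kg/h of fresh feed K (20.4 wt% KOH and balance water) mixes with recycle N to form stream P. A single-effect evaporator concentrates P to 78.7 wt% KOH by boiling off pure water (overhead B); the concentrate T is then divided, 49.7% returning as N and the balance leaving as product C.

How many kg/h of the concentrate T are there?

359.7 kg/h

Overall KOH balance (none leaves overhead): KOH in fresh feed = KOH in product, i.e. 698×0.204 = (1−0.497)·T·0.787.
T = 142.39/(0.787×0.503) = 359.7 kg/h.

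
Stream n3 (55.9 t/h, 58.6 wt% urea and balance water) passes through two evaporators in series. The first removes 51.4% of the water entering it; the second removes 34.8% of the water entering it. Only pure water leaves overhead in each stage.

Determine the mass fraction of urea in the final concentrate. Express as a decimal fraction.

water in feed = 55.9×0.414 = 23.143 t/h.
After stage 1: water left = (1−0.514)×23.143 = 11.247; stream total = 44.005 t/h.
After stage 2: water left = (1−0.348)×11.247 = 7.3332; final concentrate = 40.091 t/h.
urea fraction = 32.757/40.091 = 0.817.

0.817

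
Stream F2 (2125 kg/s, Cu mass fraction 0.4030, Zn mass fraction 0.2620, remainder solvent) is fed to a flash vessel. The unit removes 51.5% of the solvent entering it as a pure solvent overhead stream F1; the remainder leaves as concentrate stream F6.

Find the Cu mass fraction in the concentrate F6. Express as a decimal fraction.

0.4870

Cu is not removed: 2125×0.403 = 856.38 kg/s of Cu enters F6.
solvent entering = 2125×0.335 = 711.88 kg/s; overhead removed = 0.515×711.88 = 366.62 kg/s.
Concentrate = 2125 − 366.62 = 1758.4 kg/s.
Mass fraction = 856.38/1758.4 = 0.4870.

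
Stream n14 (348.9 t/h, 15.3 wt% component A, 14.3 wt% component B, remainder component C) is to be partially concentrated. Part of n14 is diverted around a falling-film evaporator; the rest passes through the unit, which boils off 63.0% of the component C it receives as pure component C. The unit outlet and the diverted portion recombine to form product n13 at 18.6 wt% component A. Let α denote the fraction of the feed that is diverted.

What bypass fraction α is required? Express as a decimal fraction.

All 348.9×0.153 = 53.382 t/h of component A reaches n13, so n13 = 53.382/0.186 = 287 t/h and vapour = 61.902 t/h.
The evaporator receives (1−α)·348.9 of feed at 0.704 component C and removes 0.630 of that component C:
0.630×0.704×(1−α)×348.9 = 61.902
(1−α) = 61.902/154.74 = 0.4000;  α = 0.6000.

0.600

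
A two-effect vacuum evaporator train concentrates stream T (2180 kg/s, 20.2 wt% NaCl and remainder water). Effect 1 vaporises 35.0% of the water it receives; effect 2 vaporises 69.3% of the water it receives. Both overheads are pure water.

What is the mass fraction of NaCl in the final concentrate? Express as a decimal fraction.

0.559

water in feed = 2180×0.798 = 1739.6 kg/s.
After stage 1: water left = (1−0.350)×1739.6 = 1130.8; stream total = 1571.1 kg/s.
After stage 2: water left = (1−0.693)×1130.8 = 347.15; final concentrate = 787.51 kg/s.
NaCl fraction = 440.36/787.51 = 0.559.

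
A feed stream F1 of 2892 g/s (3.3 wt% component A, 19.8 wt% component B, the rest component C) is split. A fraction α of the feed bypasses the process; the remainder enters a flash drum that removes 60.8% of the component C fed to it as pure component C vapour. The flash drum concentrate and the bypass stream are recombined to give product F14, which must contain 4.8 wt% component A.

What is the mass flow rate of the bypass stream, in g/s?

All 2892×0.033 = 95.436 g/s of component A reaches F14, so F14 = 95.436/0.048 = 1988.2 g/s and vapour = 903.75 g/s.
The evaporator receives (1−α)·2892 of feed at 0.769 component C and removes 0.608 of that component C:
0.608×0.769×(1−α)×2892 = 903.75
(1−α) = 903.75/1352.2 = 0.6684;  α = 0.3316.
Bypass flow = 0.3316×2892 = 959.06 g/s.

959.1 g/s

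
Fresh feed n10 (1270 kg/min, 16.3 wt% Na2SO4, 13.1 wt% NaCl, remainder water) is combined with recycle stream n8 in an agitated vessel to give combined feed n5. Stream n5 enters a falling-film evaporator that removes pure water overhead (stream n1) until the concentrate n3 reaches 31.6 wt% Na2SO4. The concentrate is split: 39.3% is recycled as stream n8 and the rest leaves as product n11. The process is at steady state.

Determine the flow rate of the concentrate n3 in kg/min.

1079 kg/min

Overall Na2SO4 balance (none leaves overhead): Na2SO4 in fresh feed = Na2SO4 in product, i.e. 1270×0.163 = (1−0.393)·n3·0.316.
n3 = 207.01/(0.316×0.607) = 1079.2 kg/min.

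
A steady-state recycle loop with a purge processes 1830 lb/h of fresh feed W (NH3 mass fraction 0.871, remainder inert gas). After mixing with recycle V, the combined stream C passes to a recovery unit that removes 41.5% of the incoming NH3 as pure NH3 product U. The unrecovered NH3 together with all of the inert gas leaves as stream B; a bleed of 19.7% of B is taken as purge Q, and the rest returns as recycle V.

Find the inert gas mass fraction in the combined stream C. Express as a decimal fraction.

inert gas enters only via W and leaves only via the purge: 1830×0.129 = 0.197×(inert gas in B), and the recovery unit passes all inert gas, so inert gas in C = inert gas in B = 1198.3 lb/h.
NH3 in C: m_A = 1830×0.871 + (1−0.197)·(1−0.415)·m_A, so m_A = 1593.9/0.5302 = 3006 lb/h.
C = 3006 + 1198.3 = 4204.4 lb/h.
inert gas fraction in C = 1198.3/4204.4 = 0.285.

0.285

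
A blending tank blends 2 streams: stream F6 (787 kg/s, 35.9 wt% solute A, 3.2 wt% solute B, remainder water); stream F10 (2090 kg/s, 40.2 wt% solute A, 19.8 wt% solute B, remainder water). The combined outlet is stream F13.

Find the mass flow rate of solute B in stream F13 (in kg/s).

439 kg/s

solute B out = solute B in = 787×0.032 + 2090×0.198 = 439 kg/s.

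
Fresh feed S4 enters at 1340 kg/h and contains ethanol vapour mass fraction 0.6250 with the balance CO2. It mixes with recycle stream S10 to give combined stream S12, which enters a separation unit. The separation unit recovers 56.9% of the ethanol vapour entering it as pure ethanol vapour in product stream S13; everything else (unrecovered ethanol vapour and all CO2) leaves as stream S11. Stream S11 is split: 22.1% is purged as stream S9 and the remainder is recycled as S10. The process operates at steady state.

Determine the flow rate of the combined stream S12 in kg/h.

CO2 enters only via S4 and leaves only via the purge: 1340×0.375 = 0.221×(CO2 in S11), and the separation unit passes all CO2, so CO2 in S12 = CO2 in S11 = 2273.8 kg/h.
ethanol vapour in S12: m_A = 1340×0.625 + (1−0.221)·(1−0.569)·m_A, so m_A = 837.5/0.6643 = 1260.8 kg/h.
S12 = 1260.8 + 2273.8 = 3534.6 kg/h.

3535 kg/h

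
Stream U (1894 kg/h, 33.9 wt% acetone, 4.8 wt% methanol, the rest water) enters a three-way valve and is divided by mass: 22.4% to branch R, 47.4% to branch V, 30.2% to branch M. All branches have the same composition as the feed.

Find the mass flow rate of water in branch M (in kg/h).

Branch M total = 0.302×1894 = 571.99 kg/h.
water in M = 0.613×571.99 = 350.63 kg/h.

350.6 kg/h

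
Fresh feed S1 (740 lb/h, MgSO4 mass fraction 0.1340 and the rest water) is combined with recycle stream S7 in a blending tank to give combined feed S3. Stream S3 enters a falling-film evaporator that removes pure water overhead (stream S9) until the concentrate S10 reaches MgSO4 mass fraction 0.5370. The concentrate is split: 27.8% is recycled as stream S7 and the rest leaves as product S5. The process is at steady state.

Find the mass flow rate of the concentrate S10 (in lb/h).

Overall MgSO4 balance (none leaves overhead): MgSO4 in fresh feed = MgSO4 in product, i.e. 740×0.134 = (1−0.278)·S10·0.537.
S10 = 99.16/(0.537×0.722) = 255.76 lb/h.

255.8 lb/h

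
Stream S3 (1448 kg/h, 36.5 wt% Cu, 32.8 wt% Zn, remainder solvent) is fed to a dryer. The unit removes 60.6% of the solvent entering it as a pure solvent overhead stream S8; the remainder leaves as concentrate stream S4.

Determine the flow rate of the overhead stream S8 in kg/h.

269.4 kg/h

solvent entering = 1448×0.307 = 444.54 kg/h; overhead removed = 0.606×444.54 = 269.39 kg/h.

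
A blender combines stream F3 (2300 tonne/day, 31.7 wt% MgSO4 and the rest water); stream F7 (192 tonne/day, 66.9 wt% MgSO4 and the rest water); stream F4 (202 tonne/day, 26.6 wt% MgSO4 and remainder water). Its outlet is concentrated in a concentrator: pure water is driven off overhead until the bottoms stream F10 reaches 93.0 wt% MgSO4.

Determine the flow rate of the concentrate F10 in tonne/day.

MgSO4 entering = 2300×0.317 + 192×0.669 + 202×0.266 = 911.28 tonne/day.
All MgSO4 reports to F10, so F10 = 911.28/0.930 = 979.87 tonne/day.

979.9 tonne/day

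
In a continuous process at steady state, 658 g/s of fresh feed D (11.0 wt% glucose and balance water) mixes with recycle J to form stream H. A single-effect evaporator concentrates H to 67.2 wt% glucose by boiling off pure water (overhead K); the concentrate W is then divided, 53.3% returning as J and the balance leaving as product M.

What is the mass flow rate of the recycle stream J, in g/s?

122.9 g/s

Overall glucose balance (none leaves overhead): glucose in fresh feed = glucose in product, i.e. 658×0.110 = (1−0.533)·W·0.672.
W = 72.38/(0.672×0.467) = 230.64 g/s.
Recycle J = 0.533×230.64 = 122.93 g/s.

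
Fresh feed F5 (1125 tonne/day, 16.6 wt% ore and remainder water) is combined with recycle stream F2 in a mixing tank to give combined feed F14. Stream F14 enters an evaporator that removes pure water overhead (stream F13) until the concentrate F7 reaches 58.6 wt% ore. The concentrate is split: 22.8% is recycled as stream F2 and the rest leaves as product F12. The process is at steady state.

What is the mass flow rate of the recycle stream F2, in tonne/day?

Overall ore balance (none leaves overhead): ore in fresh feed = ore in product, i.e. 1125×0.166 = (1−0.228)·F7·0.586.
F7 = 186.75/(0.586×0.772) = 412.81 tonne/day.
Recycle F2 = 0.228×412.81 = 94.12 tonne/day.

94.12 tonne/day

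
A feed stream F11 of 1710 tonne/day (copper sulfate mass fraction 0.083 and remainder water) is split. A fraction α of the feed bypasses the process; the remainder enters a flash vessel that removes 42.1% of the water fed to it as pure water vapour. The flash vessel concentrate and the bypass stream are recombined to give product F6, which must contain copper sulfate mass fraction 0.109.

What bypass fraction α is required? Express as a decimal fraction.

0.382

All 1710×0.083 = 141.93 tonne/day of copper sulfate reaches F6, so F6 = 141.93/0.109 = 1302.1 tonne/day and vapour = 407.89 tonne/day.
The evaporator receives (1−α)·1710 of feed at 0.917 water and removes 0.421 of that water:
0.421×0.917×(1−α)×1710 = 407.89
(1−α) = 407.89/660.16 = 0.6179;  α = 0.3821.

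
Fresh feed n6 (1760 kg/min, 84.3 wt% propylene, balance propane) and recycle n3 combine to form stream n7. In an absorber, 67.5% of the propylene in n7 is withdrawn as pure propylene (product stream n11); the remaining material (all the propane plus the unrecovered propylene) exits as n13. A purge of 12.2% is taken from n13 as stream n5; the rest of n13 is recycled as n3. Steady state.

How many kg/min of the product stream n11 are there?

1401 kg/min

propylene in n7: m_A = 1760×0.843 + (1−0.122)·(1−0.675)·m_A, so m_A = 1483.7/0.7147 = 2076.1 kg/min.
Product n11 = 0.675×2076.1 = 1401.4 kg/min.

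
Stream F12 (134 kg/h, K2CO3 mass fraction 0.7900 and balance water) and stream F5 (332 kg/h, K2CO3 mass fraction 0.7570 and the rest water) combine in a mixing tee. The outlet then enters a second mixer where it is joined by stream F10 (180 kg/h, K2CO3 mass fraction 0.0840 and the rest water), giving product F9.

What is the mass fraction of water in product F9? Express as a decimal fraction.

Overall, product flow = 646 kg/h.
water in = 134×0.210 + 332×0.243 + 180×0.916 = 273.7 kg/h.
water fraction in F9 = 0.4237.

0.4237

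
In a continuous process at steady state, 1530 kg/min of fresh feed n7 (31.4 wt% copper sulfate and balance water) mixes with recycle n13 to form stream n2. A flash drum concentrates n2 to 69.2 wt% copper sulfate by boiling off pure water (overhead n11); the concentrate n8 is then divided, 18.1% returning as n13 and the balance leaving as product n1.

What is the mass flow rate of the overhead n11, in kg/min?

Overall copper sulfate balance (none leaves overhead): copper sulfate in fresh feed = copper sulfate in product, i.e. 1530×0.314 = (1−0.181)·n8·0.692.
n8 = 480.42/(0.692×0.819) = 847.68 kg/min.
Recycle n13 = 0.181×847.68 = 153.43 kg/min.
Combined feed n2 = 1530 + 153.43 = 1683.4 kg/min.
Overhead n11 = n2 − n8 = 1683.4 − 847.68 = 835.75 kg/min.

835.8 kg/min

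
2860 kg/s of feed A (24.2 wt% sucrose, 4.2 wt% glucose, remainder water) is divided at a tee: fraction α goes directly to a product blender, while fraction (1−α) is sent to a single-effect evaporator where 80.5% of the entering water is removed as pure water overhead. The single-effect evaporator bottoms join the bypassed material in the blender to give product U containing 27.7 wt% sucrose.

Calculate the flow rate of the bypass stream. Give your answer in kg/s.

2233 kg/s

All 2860×0.242 = 692.12 kg/s of sucrose reaches U, so U = 692.12/0.277 = 2498.6 kg/s and vapour = 361.37 kg/s.
The evaporator receives (1−α)·2860 of feed at 0.716 water and removes 0.805 of that water:
0.805×0.716×(1−α)×2860 = 361.37
(1−α) = 361.37/1648.4 = 0.2192;  α = 0.7808.
Bypass flow = 0.7808×2860 = 2233 kg/s.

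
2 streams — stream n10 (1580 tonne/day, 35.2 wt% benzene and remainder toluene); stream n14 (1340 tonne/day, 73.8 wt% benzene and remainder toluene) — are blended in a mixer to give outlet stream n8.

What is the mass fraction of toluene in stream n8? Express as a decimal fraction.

0.4709

Total flow out = 1580 + 1340 = 2920 tonne/day.
toluene in = 1580×0.648 + 1340×0.262 = 1374.9 tonne/day.
toluene mass fraction in n8 = 1374.9/2920 = 0.4709.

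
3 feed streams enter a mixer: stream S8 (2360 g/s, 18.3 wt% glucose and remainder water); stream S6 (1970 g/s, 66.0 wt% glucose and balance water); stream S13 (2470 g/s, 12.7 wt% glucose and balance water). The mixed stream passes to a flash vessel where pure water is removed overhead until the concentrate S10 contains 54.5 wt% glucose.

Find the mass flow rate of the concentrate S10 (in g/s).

3754 g/s

glucose entering = 2360×0.183 + 1970×0.660 + 2470×0.127 = 2045.8 g/s.
All glucose reports to S10, so S10 = 2045.8/0.545 = 3753.7 g/s.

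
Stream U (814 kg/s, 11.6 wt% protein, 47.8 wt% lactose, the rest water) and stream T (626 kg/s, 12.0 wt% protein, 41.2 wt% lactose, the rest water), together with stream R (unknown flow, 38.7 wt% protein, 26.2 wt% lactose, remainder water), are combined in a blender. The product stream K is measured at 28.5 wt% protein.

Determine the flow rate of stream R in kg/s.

2361 kg/s

Let R be the unknown flow. Total out = 1440 + R.
protein balance: 169.54 + 0.387·R = 0.285·(1440 + R)
(0.387 − 0.285)·R = 0.285×1440 − 169.54 = 240.86
R = 240.86 / 0.102 = 2361.3 kg/s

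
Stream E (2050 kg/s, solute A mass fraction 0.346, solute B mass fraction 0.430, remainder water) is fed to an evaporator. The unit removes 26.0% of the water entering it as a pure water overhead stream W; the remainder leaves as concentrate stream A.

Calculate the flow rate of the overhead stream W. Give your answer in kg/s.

water entering = 2050×0.224 = 459.2 kg/s; overhead removed = 0.260×459.2 = 119.39 kg/s.

119.4 kg/s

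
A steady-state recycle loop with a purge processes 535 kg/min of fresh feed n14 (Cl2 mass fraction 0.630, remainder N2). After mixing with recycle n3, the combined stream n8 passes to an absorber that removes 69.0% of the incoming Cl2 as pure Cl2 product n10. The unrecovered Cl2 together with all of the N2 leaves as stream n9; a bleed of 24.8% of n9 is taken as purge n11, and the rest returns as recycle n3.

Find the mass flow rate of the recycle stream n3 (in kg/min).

N2 enters only via n14 and leaves only via the purge: 535×0.370 = 0.248×(N2 in n9), and the absorber passes all N2, so N2 in n8 = N2 in n9 = 798.19 kg/min.
Cl2 in n8: m_A = 535×0.630 + (1−0.248)·(1−0.690)·m_A, so m_A = 337.05/0.7669 = 439.51 kg/min.
n9 = (1−0.690)×439.51 + 798.19 = 934.43 kg/min.
Recycle n3 = (1−0.248)×934.43 = 702.69 kg/min.

702.7 kg/min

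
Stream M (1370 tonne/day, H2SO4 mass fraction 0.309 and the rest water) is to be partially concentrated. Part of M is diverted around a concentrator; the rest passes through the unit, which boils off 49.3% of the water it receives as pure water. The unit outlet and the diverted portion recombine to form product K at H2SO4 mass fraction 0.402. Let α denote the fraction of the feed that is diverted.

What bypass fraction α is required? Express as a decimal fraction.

0.321

All 1370×0.309 = 423.33 tonne/day of H2SO4 reaches K, so K = 423.33/0.402 = 1053.1 tonne/day and vapour = 316.94 tonne/day.
The evaporator receives (1−α)·1370 of feed at 0.691 water and removes 0.493 of that water:
0.493×0.691×(1−α)×1370 = 316.94
(1−α) = 316.94/466.71 = 0.6791;  α = 0.3209.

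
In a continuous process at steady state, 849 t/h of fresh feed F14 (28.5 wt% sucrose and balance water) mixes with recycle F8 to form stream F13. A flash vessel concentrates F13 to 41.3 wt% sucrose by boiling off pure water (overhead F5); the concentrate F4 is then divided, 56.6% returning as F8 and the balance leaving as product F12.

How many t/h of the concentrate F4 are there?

1350 t/h

Overall sucrose balance (none leaves overhead): sucrose in fresh feed = sucrose in product, i.e. 849×0.285 = (1−0.566)·F4·0.413.
F4 = 241.96/(0.413×0.434) = 1349.9 t/h.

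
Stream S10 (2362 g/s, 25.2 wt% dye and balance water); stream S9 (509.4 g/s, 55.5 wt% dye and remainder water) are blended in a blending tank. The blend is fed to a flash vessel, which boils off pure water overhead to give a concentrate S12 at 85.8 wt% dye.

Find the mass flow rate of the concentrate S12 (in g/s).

dye entering = 2362×0.252 + 509.4×0.555 = 877.94 g/s.
All dye reports to S12, so S12 = 877.94/0.858 = 1023.2 g/s.

1023 g/s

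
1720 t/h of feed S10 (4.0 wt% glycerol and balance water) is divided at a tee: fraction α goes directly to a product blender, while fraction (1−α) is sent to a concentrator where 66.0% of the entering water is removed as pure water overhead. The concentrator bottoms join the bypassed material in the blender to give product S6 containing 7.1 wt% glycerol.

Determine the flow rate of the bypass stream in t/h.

534.7 t/h

All 1720×0.040 = 68.8 t/h of glycerol reaches S6, so S6 = 68.8/0.071 = 969.01 t/h and vapour = 750.99 t/h.
The evaporator receives (1−α)·1720 of feed at 0.960 water and removes 0.660 of that water:
0.660×0.960×(1−α)×1720 = 750.99
(1−α) = 750.99/1089.8 = 0.6891;  α = 0.3109.
Bypass flow = 0.3109×1720 = 534.73 t/h.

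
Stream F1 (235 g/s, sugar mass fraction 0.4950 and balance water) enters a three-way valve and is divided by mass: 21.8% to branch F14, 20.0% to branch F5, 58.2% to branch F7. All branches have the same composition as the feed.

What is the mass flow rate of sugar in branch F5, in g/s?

Branch F5 total = 0.200×235 = 47 g/s.
sugar in F5 = 0.495×47 = 23.265 g/s.

23.27 g/s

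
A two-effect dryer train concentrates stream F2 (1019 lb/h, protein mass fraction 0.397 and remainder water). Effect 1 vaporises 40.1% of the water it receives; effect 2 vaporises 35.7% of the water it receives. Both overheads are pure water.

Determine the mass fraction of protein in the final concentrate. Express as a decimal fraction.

water in feed = 1019×0.603 = 614.46 lb/h.
After stage 1: water left = (1−0.401)×614.46 = 368.06; stream total = 772.6 lb/h.
After stage 2: water left = (1−0.357)×368.06 = 236.66; final concentrate = 641.21 lb/h.
protein fraction = 404.54/641.21 = 0.631.

0.631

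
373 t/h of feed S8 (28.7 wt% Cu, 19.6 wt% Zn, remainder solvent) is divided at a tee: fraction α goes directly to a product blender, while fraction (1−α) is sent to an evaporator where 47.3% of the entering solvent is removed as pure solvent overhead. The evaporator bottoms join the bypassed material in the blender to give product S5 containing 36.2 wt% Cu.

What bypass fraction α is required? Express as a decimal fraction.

All 373×0.287 = 107.05 t/h of Cu reaches S5, so S5 = 107.05/0.362 = 295.72 t/h and vapour = 77.279 t/h.
The evaporator receives (1−α)·373 of feed at 0.517 solvent and removes 0.473 of that solvent:
0.473×0.517×(1−α)×373 = 77.279
(1−α) = 77.279/91.214 = 0.8472;  α = 0.1528.

0.153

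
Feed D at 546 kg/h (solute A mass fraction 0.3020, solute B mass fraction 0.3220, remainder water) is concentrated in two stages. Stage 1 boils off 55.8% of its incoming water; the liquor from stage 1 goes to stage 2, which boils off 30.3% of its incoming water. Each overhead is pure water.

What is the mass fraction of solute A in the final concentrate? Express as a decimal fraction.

water in feed = 546×0.376 = 205.3 kg/h.
After stage 1: water left = (1−0.558)×205.3 = 90.741; stream total = 431.44 kg/h.
After stage 2: water left = (1−0.303)×90.741 = 63.246; final concentrate = 403.95 kg/h.
solute A fraction = 164.89/403.95 = 0.4082.

0.4082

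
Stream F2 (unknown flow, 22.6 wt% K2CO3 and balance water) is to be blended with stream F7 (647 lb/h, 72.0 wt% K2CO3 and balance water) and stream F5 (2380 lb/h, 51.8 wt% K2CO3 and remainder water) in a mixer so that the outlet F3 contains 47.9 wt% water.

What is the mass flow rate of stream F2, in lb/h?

412.2 lb/h

Let F2 be the unknown flow. Total out = 3027 + F2.
water balance: 1328.3 + 0.774·F2 = 0.479·(3027 + F2)
(0.774 − 0.479)·F2 = 0.479×3027 − 1328.3 = 121.61
F2 = 121.61 / 0.295 = 412.25 lb/h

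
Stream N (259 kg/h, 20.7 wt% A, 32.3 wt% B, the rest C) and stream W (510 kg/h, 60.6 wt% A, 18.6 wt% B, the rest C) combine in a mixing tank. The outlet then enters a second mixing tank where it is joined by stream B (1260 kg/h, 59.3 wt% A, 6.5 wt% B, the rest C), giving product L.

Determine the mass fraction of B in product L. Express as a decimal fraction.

0.128

Overall, product flow = 2029 kg/h.
B in = 259×0.323 + 510×0.186 + 1260×0.065 = 260.42 kg/h.
B fraction in L = 0.128.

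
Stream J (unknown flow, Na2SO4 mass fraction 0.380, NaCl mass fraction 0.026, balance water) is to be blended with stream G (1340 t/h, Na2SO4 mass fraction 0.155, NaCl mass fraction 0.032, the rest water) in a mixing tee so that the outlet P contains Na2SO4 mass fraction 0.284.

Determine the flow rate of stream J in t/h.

1801 t/h

Let J be the unknown flow. Total out = 1340 + J.
Na2SO4 balance: 207.7 + 0.380·J = 0.284·(1340 + J)
(0.380 − 0.284)·J = 0.284×1340 − 207.7 = 172.86
J = 172.86 / 0.096 = 1800.6 t/h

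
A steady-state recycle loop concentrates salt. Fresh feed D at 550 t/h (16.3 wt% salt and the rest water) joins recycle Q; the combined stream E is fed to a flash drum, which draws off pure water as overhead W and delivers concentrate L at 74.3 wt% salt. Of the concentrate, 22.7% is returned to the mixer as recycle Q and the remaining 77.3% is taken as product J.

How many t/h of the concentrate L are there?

Overall salt balance (none leaves overhead): salt in fresh feed = salt in product, i.e. 550×0.163 = (1−0.227)·L·0.743.
L = 89.65/(0.743×0.773) = 156.09 t/h.

156.1 t/h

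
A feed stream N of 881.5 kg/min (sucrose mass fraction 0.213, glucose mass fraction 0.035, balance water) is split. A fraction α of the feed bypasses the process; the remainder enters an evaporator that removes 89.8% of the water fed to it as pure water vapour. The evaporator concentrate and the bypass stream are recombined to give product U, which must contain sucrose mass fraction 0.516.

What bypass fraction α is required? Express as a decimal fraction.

0.130

All 881.5×0.213 = 187.76 kg/min of sucrose reaches U, so U = 187.76/0.516 = 363.88 kg/min and vapour = 517.62 kg/min.
The evaporator receives (1−α)·881.5 of feed at 0.752 water and removes 0.898 of that water:
0.898×0.752×(1−α)×881.5 = 517.62
(1−α) = 517.62/595.27 = 0.8696;  α = 0.1304.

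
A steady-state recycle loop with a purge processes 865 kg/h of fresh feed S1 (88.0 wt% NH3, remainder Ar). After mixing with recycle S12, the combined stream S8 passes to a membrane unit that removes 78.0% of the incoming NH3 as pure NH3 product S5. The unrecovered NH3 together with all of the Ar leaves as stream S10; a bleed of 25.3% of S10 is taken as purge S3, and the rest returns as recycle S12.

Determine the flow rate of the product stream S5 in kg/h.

710.5 kg/h

NH3 in S8: m_A = 865×0.880 + (1−0.253)·(1−0.780)·m_A, so m_A = 761.2/0.8357 = 910.9 kg/h.
Product S5 = 0.780×910.9 = 710.5 kg/h.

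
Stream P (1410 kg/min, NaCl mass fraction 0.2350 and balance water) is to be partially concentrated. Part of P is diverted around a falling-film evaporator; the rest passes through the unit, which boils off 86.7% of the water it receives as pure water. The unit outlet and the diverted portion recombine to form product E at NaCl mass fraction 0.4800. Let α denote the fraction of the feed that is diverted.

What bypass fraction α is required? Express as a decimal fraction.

All 1410×0.235 = 331.35 kg/min of NaCl reaches E, so E = 331.35/0.480 = 690.31 kg/min and vapour = 719.69 kg/min.
The evaporator receives (1−α)·1410 of feed at 0.765 water and removes 0.867 of that water:
0.867×0.765×(1−α)×1410 = 719.69
(1−α) = 719.69/935.19 = 0.7696;  α = 0.2304.

0.230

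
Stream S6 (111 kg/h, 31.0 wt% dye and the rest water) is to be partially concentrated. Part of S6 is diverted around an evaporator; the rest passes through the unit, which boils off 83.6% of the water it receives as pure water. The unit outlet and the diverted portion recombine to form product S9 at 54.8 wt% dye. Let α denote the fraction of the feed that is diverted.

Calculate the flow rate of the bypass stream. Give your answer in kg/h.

All 111×0.310 = 34.41 kg/h of dye reaches S9, so S9 = 34.41/0.548 = 62.792 kg/h and vapour = 48.208 kg/h.
The evaporator receives (1−α)·111 of feed at 0.690 water and removes 0.836 of that water:
0.836×0.690×(1−α)×111 = 48.208
(1−α) = 48.208/64.029 = 0.7529;  α = 0.2471.
Bypass flow = 0.2471×111 = 27.427 kg/h.

27.43 kg/h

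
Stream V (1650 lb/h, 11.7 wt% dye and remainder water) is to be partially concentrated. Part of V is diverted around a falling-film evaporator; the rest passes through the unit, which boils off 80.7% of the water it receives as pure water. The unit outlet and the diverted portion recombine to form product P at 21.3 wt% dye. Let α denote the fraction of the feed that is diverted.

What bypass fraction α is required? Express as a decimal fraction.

All 1650×0.117 = 193.05 lb/h of dye reaches P, so P = 193.05/0.213 = 906.34 lb/h and vapour = 743.66 lb/h.
The evaporator receives (1−α)·1650 of feed at 0.883 water and removes 0.807 of that water:
0.807×0.883×(1−α)×1650 = 743.66
(1−α) = 743.66/1175.8 = 0.6325;  α = 0.3675.

0.368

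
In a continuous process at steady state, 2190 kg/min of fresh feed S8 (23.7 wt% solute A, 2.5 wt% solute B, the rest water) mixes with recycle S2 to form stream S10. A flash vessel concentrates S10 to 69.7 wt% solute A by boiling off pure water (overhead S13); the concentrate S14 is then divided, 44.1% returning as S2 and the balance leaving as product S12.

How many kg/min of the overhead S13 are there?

1445 kg/min

Overall solute A balance (none leaves overhead): solute A in fresh feed = solute A in product, i.e. 2190×0.237 = (1−0.441)·S14·0.697.
S14 = 519.03/(0.697×0.559) = 1332.1 kg/min.
Recycle S2 = 0.441×1332.1 = 587.47 kg/min.
Combined feed S10 = 2190 + 587.47 = 2777.5 kg/min.
Overhead S13 = S10 − S14 = 2777.5 − 1332.1 = 1445.3 kg/min.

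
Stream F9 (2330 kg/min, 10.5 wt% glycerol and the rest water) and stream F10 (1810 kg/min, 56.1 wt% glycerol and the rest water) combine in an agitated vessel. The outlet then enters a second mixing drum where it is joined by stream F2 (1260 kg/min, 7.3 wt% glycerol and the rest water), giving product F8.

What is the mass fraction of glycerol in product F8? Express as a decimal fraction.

Overall, product flow = 5400 kg/min.
glycerol in = 2330×0.105 + 1810×0.561 + 1260×0.073 = 1352 kg/min.
glycerol fraction in F8 = 0.2504.

0.2504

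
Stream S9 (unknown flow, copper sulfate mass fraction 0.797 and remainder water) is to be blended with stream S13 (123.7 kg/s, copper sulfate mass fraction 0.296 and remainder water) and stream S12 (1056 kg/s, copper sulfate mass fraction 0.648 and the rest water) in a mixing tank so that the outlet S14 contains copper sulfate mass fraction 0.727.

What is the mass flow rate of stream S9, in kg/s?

1953 kg/s

Let S9 be the unknown flow. Total out = 1179.7 + S9.
copper sulfate balance: 720.9 + 0.797·S9 = 0.727·(1179.7 + S9)
(0.797 − 0.727)·S9 = 0.727×1179.7 − 720.9 = 136.74
S9 = 136.74 / 0.070 = 1953.4 kg/s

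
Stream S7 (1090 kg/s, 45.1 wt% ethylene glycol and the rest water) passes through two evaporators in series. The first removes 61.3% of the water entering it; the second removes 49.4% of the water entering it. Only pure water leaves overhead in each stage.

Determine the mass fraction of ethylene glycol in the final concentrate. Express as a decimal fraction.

0.808

water in feed = 1090×0.549 = 598.41 kg/s.
After stage 1: water left = (1−0.613)×598.41 = 231.58; stream total = 723.17 kg/s.
After stage 2: water left = (1−0.494)×231.58 = 117.18; final concentrate = 608.77 kg/s.
ethylene glycol fraction = 491.59/608.77 = 0.808.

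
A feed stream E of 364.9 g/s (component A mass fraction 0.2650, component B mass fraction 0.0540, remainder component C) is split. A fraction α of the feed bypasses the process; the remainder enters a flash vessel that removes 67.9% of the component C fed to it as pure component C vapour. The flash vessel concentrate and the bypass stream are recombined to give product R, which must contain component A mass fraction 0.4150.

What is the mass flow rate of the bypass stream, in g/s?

All 364.9×0.265 = 96.698 g/s of component A reaches R, so R = 96.698/0.415 = 233.01 g/s and vapour = 131.89 g/s.
The evaporator receives (1−α)·364.9 of feed at 0.681 component C and removes 0.679 of that component C:
0.679×0.681×(1−α)×364.9 = 131.89
(1−α) = 131.89/168.73 = 0.7817;  α = 0.2183.
Bypass flow = 0.2183×364.9 = 79.667 g/s.

79.67 g/s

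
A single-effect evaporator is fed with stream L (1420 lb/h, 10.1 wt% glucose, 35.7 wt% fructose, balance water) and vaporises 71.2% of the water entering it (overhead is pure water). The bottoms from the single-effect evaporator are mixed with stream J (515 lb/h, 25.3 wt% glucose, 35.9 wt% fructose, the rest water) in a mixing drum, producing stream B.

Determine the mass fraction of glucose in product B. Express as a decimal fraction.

0.197

Vapour removed = 0.712×0.542×1420 = 547.98 lb/h; concentrate = 872.02 lb/h.
glucose reaching the mixer = 143.42 (from concentrate) + 515×0.253 = 273.72 lb/h.
Product flow = 872.02 + 515 = 1387 lb/h; glucose fraction = 0.197.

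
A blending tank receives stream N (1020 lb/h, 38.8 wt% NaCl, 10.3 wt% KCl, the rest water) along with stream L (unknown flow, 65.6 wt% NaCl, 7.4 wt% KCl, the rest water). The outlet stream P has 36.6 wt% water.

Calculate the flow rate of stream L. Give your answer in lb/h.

Let L be the unknown flow. Total out = 1020 + L.
water balance: 519.18 + 0.270·L = 0.366·(1020 + L)
(0.270 − 0.366)·L = 0.366×1020 − 519.18 = -145.86
L = -145.86 / -0.096 = 1519.4 lb/h

1519 lb/h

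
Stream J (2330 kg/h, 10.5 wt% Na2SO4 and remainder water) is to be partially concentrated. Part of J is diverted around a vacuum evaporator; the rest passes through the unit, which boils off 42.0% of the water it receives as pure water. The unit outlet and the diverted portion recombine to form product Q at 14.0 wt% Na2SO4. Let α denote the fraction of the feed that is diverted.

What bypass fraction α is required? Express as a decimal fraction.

0.335

All 2330×0.105 = 244.65 kg/h of Na2SO4 reaches Q, so Q = 244.65/0.140 = 1747.5 kg/h and vapour = 582.5 kg/h.
The evaporator receives (1−α)·2330 of feed at 0.895 water and removes 0.420 of that water:
0.420×0.895×(1−α)×2330 = 582.5
(1−α) = 582.5/875.85 = 0.6651;  α = 0.3349.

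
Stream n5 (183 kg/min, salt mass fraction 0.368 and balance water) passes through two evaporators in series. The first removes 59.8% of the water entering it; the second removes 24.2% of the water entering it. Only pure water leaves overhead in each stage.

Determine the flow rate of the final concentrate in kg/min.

102.6 kg/min

water in feed = 183×0.632 = 115.66 kg/min.
After stage 1: water left = (1−0.598)×115.66 = 46.494; stream total = 113.84 kg/min.
After stage 2: water left = (1−0.242)×46.494 = 35.242; final concentrate = 102.59 kg/min.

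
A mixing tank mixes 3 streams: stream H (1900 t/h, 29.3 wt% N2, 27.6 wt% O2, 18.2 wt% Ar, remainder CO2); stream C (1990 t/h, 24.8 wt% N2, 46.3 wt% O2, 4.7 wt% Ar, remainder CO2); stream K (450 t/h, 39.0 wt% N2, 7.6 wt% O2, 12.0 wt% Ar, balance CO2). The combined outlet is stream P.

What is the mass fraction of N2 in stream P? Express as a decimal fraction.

0.282

Total flow out = 1900 + 1990 + 450 = 4340 t/h.
N2 in = 1900×0.293 + 1990×0.248 + 450×0.390 = 1225.7 t/h.
N2 mass fraction in P = 1225.7/4340 = 0.282.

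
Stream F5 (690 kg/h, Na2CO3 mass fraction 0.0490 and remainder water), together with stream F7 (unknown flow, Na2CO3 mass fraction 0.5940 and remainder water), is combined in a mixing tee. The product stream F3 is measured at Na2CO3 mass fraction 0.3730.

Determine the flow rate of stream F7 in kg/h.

Let F7 be the unknown flow. Total out = 690 + F7.
Na2CO3 balance: 33.81 + 0.594·F7 = 0.373·(690 + F7)
(0.594 − 0.373)·F7 = 0.373×690 − 33.81 = 223.56
F7 = 223.56 / 0.221 = 1011.6 kg/h

1012 kg/h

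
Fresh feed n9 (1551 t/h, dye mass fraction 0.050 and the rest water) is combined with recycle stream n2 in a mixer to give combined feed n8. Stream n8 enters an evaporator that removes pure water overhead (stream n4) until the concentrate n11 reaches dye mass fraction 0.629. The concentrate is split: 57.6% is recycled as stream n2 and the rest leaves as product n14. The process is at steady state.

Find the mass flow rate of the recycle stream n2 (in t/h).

Overall dye balance (none leaves overhead): dye in fresh feed = dye in product, i.e. 1551×0.050 = (1−0.576)·n11·0.629.
n11 = 77.55/(0.629×0.424) = 290.78 t/h.
Recycle n2 = 0.576×290.78 = 167.49 t/h.

167.5 t/h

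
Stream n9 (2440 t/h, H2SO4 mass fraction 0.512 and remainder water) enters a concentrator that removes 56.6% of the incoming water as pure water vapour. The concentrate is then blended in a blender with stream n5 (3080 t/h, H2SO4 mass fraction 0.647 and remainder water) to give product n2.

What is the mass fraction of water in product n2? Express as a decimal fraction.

0.331

Vapour removed = 0.566×0.488×2440 = 673.95 t/h; concentrate = 1766.1 t/h.
water reaching the mixer = 516.77 (from concentrate) + 3080×0.353 = 1604 t/h.
Product flow = 1766.1 + 3080 = 4846.1 t/h; water fraction = 0.331.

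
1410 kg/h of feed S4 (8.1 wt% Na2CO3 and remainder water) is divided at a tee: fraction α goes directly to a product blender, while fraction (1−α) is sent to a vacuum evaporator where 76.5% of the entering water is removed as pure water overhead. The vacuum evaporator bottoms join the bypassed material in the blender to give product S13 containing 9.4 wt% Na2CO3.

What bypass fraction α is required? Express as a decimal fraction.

0.803

All 1410×0.081 = 114.21 kg/h of Na2CO3 reaches S13, so S13 = 114.21/0.094 = 1215 kg/h and vapour = 195 kg/h.
The evaporator receives (1−α)·1410 of feed at 0.919 water and removes 0.765 of that water:
0.765×0.919×(1−α)×1410 = 195
(1−α) = 195/991.28 = 0.1967;  α = 0.8033.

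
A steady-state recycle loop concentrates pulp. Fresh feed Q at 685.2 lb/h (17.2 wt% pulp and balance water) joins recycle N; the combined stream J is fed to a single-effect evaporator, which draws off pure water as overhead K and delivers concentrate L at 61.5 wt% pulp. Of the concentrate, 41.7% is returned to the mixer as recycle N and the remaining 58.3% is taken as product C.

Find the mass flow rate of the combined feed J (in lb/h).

Overall pulp balance (none leaves overhead): pulp in fresh feed = pulp in product, i.e. 685.2×0.172 = (1−0.417)·L·0.615.
L = 117.85/(0.615×0.583) = 328.7 lb/h.
Recycle N = 0.417×328.7 = 137.07 lb/h.
Combined feed J = 685.2 + 137.07 = 822.27 lb/h.

822.3 lb/h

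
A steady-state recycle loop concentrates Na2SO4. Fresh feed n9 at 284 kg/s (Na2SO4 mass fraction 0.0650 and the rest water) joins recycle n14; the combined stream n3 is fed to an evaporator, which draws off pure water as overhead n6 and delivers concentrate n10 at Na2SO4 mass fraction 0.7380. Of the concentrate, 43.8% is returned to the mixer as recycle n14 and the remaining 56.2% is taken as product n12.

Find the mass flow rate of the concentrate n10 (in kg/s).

44.51 kg/s

Overall Na2SO4 balance (none leaves overhead): Na2SO4 in fresh feed = Na2SO4 in product, i.e. 284×0.065 = (1−0.438)·n10·0.738.
n10 = 18.46/(0.738×0.562) = 44.508 kg/s.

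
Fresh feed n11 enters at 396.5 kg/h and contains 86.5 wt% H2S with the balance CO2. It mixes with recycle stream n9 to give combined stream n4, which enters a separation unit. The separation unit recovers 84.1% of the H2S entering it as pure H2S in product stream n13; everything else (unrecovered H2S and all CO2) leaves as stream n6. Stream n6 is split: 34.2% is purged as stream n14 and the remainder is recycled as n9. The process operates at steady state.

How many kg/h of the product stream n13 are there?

322.1 kg/h

H2S in n4: m_A = 396.5×0.865 + (1−0.342)·(1−0.841)·m_A, so m_A = 342.97/0.8954 = 383.05 kg/h.
Product n13 = 0.841×383.05 = 322.14 kg/h.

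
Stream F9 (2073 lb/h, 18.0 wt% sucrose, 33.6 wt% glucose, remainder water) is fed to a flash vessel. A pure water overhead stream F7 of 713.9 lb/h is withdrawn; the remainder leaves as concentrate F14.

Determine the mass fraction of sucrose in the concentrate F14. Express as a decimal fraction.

sucrose is not removed: 2073×0.180 = 373.14 lb/h of sucrose enters F14.
Concentrate = 2073 − 713.9 = 1359.1 lb/h.
Mass fraction = 373.14/1359.1 = 0.2745.

0.2745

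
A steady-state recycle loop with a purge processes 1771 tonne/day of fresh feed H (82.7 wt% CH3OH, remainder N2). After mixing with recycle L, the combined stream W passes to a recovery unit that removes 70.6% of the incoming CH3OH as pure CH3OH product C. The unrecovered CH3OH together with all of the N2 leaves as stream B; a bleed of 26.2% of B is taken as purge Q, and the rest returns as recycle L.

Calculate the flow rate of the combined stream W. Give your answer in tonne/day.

3040 tonne/day

N2 enters only via H and leaves only via the purge: 1771×0.173 = 0.262×(N2 in B), and the recovery unit passes all N2, so N2 in W = N2 in B = 1169.4 tonne/day.
CH3OH in W: m_A = 1771×0.827 + (1−0.262)·(1−0.706)·m_A, so m_A = 1464.6/0.7830 = 1870.5 tonne/day.
W = 1870.5 + 1169.4 = 3039.9 tonne/day.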